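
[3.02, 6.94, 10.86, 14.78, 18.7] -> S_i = 3.02 + 3.92*i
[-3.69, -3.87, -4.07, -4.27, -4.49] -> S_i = -3.69*1.05^i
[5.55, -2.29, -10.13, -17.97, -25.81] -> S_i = 5.55 + -7.84*i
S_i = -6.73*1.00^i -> [-6.73, -6.73, -6.73, -6.73, -6.73]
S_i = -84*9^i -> [-84, -756, -6804, -61236, -551124]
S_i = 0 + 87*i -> [0, 87, 174, 261, 348]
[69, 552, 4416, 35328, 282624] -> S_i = 69*8^i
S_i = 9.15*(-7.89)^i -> [9.15, -72.19, 569.61, -4494.2, 35459.21]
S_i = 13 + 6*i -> [13, 19, 25, 31, 37]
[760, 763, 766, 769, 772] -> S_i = 760 + 3*i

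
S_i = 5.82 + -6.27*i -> [5.82, -0.45, -6.72, -12.99, -19.26]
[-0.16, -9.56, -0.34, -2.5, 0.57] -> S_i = Random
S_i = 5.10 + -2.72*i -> [5.1, 2.38, -0.34, -3.06, -5.78]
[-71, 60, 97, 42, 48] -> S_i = Random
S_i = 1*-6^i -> [1, -6, 36, -216, 1296]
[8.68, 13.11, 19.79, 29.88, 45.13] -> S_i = 8.68*1.51^i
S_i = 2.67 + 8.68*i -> [2.67, 11.35, 20.03, 28.71, 37.39]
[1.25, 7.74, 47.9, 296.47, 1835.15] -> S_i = 1.25*6.19^i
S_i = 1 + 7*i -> [1, 8, 15, 22, 29]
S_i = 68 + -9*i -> [68, 59, 50, 41, 32]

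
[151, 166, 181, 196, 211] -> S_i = 151 + 15*i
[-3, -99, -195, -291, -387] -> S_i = -3 + -96*i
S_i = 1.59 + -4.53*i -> [1.59, -2.94, -7.47, -12.0, -16.53]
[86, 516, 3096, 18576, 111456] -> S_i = 86*6^i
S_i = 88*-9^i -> [88, -792, 7128, -64152, 577368]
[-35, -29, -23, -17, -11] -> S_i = -35 + 6*i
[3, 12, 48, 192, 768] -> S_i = 3*4^i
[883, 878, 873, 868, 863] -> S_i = 883 + -5*i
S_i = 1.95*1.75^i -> [1.95, 3.41, 5.97, 10.45, 18.29]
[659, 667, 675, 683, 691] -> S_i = 659 + 8*i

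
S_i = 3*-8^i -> [3, -24, 192, -1536, 12288]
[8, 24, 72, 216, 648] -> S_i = 8*3^i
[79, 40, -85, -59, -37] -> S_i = Random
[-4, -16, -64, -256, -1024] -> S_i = -4*4^i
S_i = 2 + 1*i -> [2, 3, 4, 5, 6]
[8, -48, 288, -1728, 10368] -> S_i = 8*-6^i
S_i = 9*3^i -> [9, 27, 81, 243, 729]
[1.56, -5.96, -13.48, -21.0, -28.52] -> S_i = 1.56 + -7.52*i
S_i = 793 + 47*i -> [793, 840, 887, 934, 981]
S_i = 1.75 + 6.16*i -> [1.75, 7.91, 14.07, 20.23, 26.39]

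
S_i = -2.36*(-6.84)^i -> [-2.36, 16.14, -110.41, 755.23, -5165.79]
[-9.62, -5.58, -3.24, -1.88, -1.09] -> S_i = -9.62*0.58^i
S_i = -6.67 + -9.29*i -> [-6.67, -15.96, -25.25, -34.54, -43.83]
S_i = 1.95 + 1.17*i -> [1.95, 3.12, 4.29, 5.46, 6.63]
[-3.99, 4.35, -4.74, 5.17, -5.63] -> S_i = -3.99*(-1.09)^i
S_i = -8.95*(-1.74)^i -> [-8.95, 15.57, -27.1, 47.15, -82.04]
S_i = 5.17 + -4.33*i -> [5.17, 0.84, -3.49, -7.82, -12.15]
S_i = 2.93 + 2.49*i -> [2.93, 5.42, 7.91, 10.4, 12.89]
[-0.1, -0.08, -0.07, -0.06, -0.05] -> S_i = -0.10*0.85^i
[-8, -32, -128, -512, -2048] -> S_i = -8*4^i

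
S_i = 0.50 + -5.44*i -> [0.5, -4.94, -10.38, -15.82, -21.26]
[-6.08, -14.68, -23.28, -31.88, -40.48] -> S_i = -6.08 + -8.60*i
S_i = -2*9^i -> [-2, -18, -162, -1458, -13122]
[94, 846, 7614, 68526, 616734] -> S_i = 94*9^i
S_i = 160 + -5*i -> [160, 155, 150, 145, 140]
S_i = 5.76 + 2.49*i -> [5.76, 8.25, 10.74, 13.23, 15.72]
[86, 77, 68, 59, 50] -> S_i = 86 + -9*i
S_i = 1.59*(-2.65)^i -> [1.59, -4.21, 11.17, -29.59, 78.41]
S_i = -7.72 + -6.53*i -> [-7.72, -14.25, -20.78, -27.31, -33.84]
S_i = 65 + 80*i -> [65, 145, 225, 305, 385]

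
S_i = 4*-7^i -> [4, -28, 196, -1372, 9604]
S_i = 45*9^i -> [45, 405, 3645, 32805, 295245]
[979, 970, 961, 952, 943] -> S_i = 979 + -9*i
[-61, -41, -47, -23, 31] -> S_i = Random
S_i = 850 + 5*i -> [850, 855, 860, 865, 870]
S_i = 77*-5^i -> [77, -385, 1925, -9625, 48125]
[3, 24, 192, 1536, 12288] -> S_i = 3*8^i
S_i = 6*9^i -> [6, 54, 486, 4374, 39366]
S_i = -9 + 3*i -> [-9, -6, -3, 0, 3]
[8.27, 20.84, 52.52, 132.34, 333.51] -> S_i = 8.27*2.52^i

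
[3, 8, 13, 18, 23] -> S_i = 3 + 5*i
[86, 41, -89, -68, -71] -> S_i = Random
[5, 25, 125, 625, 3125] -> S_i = 5*5^i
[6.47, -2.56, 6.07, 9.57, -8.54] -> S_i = Random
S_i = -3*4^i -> [-3, -12, -48, -192, -768]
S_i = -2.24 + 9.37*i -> [-2.24, 7.13, 16.5, 25.87, 35.24]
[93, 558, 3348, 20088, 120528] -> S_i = 93*6^i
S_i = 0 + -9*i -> [0, -9, -18, -27, -36]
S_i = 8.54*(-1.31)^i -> [8.54, -11.19, 14.66, -19.2, 25.15]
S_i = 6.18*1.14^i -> [6.18, 7.05, 8.03, 9.16, 10.44]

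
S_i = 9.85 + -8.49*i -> [9.85, 1.36, -7.13, -15.62, -24.11]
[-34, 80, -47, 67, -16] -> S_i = Random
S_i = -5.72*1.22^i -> [-5.72, -6.98, -8.51, -10.39, -12.67]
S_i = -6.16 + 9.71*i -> [-6.16, 3.55, 13.26, 22.97, 32.68]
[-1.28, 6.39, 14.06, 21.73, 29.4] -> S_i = -1.28 + 7.67*i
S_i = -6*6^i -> [-6, -36, -216, -1296, -7776]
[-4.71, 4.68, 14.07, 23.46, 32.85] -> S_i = -4.71 + 9.39*i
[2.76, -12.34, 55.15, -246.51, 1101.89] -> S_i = 2.76*(-4.47)^i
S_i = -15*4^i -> [-15, -60, -240, -960, -3840]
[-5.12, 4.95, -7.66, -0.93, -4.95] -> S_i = Random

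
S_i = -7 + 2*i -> [-7, -5, -3, -1, 1]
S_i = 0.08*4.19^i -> [0.08, 0.34, 1.4, 5.88, 24.66]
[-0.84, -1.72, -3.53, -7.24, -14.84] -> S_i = -0.84*2.05^i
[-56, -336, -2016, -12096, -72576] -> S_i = -56*6^i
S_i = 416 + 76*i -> [416, 492, 568, 644, 720]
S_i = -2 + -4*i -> [-2, -6, -10, -14, -18]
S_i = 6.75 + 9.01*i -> [6.75, 15.76, 24.77, 33.78, 42.79]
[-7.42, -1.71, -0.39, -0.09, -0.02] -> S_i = -7.42*0.23^i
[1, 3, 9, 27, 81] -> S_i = 1*3^i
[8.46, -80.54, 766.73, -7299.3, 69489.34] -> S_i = 8.46*(-9.52)^i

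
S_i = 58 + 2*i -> [58, 60, 62, 64, 66]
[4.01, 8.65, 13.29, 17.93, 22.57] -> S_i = 4.01 + 4.64*i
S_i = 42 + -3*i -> [42, 39, 36, 33, 30]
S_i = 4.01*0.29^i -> [4.01, 1.16, 0.34, 0.1, 0.03]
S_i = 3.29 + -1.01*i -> [3.29, 2.28, 1.27, 0.26, -0.75]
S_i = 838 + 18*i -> [838, 856, 874, 892, 910]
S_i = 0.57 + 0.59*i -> [0.57, 1.16, 1.75, 2.34, 2.93]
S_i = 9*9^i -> [9, 81, 729, 6561, 59049]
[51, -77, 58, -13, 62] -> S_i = Random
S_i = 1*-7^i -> [1, -7, 49, -343, 2401]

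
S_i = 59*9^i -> [59, 531, 4779, 43011, 387099]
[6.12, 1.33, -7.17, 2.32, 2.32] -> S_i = Random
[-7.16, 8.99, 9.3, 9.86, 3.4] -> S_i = Random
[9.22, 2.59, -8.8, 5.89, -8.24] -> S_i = Random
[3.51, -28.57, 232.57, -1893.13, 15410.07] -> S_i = 3.51*(-8.14)^i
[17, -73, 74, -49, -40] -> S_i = Random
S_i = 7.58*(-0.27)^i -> [7.58, -2.05, 0.55, -0.15, 0.04]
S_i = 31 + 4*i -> [31, 35, 39, 43, 47]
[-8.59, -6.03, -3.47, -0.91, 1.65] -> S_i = -8.59 + 2.56*i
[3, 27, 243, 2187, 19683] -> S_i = 3*9^i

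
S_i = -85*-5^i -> [-85, 425, -2125, 10625, -53125]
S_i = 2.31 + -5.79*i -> [2.31, -3.48, -9.27, -15.06, -20.85]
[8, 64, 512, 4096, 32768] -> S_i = 8*8^i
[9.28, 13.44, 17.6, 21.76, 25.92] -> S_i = 9.28 + 4.16*i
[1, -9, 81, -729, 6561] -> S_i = 1*-9^i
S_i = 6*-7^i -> [6, -42, 294, -2058, 14406]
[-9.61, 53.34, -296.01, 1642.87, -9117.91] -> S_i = -9.61*(-5.55)^i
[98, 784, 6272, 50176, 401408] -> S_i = 98*8^i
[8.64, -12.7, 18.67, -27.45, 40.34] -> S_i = 8.64*(-1.47)^i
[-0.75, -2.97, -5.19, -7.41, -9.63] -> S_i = -0.75 + -2.22*i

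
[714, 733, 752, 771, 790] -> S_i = 714 + 19*i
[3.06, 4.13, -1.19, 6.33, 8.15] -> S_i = Random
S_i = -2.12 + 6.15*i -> [-2.12, 4.03, 10.18, 16.33, 22.48]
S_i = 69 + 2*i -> [69, 71, 73, 75, 77]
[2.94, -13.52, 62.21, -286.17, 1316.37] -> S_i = 2.94*(-4.60)^i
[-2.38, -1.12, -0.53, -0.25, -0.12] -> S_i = -2.38*0.47^i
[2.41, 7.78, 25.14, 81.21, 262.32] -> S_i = 2.41*3.23^i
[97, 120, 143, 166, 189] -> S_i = 97 + 23*i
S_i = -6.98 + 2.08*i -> [-6.98, -4.9, -2.82, -0.74, 1.34]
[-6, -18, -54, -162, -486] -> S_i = -6*3^i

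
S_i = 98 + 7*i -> [98, 105, 112, 119, 126]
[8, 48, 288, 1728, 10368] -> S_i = 8*6^i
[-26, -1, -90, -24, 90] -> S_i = Random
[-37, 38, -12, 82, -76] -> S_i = Random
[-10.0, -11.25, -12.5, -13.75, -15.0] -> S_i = -10.00 + -1.25*i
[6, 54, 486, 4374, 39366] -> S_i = 6*9^i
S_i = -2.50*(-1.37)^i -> [-2.5, 3.42, -4.69, 6.43, -8.81]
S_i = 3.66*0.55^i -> [3.66, 2.01, 1.11, 0.61, 0.33]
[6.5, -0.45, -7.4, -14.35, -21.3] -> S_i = 6.50 + -6.95*i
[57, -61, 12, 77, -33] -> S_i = Random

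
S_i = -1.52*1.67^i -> [-1.52, -2.54, -4.24, -7.08, -11.82]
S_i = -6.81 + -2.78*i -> [-6.81, -9.59, -12.37, -15.15, -17.93]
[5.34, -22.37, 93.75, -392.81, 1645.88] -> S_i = 5.34*(-4.19)^i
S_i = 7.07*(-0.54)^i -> [7.07, -3.82, 2.06, -1.11, 0.6]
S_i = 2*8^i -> [2, 16, 128, 1024, 8192]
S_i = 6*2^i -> [6, 12, 24, 48, 96]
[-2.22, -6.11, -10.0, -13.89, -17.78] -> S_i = -2.22 + -3.89*i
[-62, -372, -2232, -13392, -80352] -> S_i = -62*6^i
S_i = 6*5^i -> [6, 30, 150, 750, 3750]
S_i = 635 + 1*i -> [635, 636, 637, 638, 639]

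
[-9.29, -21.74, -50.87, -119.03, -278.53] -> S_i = -9.29*2.34^i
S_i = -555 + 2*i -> [-555, -553, -551, -549, -547]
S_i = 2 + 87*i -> [2, 89, 176, 263, 350]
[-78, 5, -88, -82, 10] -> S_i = Random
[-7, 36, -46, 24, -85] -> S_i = Random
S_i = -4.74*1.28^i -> [-4.74, -6.07, -7.77, -9.94, -12.72]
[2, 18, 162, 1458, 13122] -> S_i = 2*9^i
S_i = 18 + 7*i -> [18, 25, 32, 39, 46]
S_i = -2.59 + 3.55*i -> [-2.59, 0.96, 4.51, 8.06, 11.61]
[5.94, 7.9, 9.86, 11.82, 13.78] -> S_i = 5.94 + 1.96*i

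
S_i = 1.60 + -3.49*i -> [1.6, -1.89, -5.38, -8.87, -12.36]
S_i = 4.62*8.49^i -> [4.62, 39.22, 333.01, 2827.26, 24003.4]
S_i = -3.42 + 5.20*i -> [-3.42, 1.78, 6.98, 12.18, 17.38]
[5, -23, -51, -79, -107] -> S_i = 5 + -28*i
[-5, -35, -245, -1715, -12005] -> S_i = -5*7^i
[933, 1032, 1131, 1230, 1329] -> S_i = 933 + 99*i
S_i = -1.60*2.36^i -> [-1.6, -3.78, -8.91, -21.03, -49.63]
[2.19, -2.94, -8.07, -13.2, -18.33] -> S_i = 2.19 + -5.13*i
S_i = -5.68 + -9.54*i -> [-5.68, -15.22, -24.76, -34.3, -43.84]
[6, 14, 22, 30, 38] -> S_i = 6 + 8*i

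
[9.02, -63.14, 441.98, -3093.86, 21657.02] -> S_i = 9.02*(-7.00)^i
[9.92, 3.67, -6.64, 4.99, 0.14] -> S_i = Random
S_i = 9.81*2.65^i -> [9.81, 26.0, 68.89, 182.56, 483.79]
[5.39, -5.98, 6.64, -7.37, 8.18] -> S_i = 5.39*(-1.11)^i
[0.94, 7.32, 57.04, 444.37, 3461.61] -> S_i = 0.94*7.79^i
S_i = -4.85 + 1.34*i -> [-4.85, -3.51, -2.17, -0.83, 0.51]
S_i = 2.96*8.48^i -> [2.96, 25.1, 212.85, 1805.01, 15306.47]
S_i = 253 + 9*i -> [253, 262, 271, 280, 289]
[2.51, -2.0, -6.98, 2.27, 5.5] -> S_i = Random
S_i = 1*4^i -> [1, 4, 16, 64, 256]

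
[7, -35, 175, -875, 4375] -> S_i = 7*-5^i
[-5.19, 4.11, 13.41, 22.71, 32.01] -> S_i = -5.19 + 9.30*i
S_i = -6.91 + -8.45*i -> [-6.91, -15.36, -23.81, -32.26, -40.71]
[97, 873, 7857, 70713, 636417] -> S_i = 97*9^i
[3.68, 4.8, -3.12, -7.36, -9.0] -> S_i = Random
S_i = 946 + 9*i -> [946, 955, 964, 973, 982]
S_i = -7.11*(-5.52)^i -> [-7.11, 39.25, -216.64, 1195.88, -6601.25]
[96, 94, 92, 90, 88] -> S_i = 96 + -2*i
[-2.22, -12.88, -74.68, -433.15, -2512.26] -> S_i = -2.22*5.80^i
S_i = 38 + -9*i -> [38, 29, 20, 11, 2]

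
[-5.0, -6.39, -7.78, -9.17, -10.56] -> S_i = -5.00 + -1.39*i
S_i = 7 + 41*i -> [7, 48, 89, 130, 171]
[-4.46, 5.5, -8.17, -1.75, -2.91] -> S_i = Random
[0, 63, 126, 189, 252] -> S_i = 0 + 63*i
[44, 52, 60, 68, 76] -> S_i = 44 + 8*i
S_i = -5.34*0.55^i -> [-5.34, -2.94, -1.62, -0.89, -0.49]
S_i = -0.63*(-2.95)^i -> [-0.63, 1.86, -5.48, 16.17, -47.71]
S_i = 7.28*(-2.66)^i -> [7.28, -19.36, 51.51, -137.02, 364.47]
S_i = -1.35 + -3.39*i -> [-1.35, -4.74, -8.13, -11.52, -14.91]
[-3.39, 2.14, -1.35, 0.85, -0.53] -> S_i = -3.39*(-0.63)^i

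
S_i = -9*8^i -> [-9, -72, -576, -4608, -36864]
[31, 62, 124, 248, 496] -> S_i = 31*2^i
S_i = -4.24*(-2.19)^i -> [-4.24, 9.29, -20.34, 44.53, -97.53]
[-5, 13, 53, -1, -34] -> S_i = Random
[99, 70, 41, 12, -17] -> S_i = 99 + -29*i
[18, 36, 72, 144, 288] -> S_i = 18*2^i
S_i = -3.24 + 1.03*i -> [-3.24, -2.21, -1.18, -0.15, 0.88]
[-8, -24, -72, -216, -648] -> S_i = -8*3^i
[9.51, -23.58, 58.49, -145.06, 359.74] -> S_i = 9.51*(-2.48)^i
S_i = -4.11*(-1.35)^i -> [-4.11, 5.55, -7.49, 10.11, -13.65]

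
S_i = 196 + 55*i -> [196, 251, 306, 361, 416]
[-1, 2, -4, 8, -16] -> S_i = -1*-2^i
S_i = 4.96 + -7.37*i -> [4.96, -2.41, -9.78, -17.15, -24.52]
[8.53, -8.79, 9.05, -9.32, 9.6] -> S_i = 8.53*(-1.03)^i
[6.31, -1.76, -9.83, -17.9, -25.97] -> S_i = 6.31 + -8.07*i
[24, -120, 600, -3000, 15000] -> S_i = 24*-5^i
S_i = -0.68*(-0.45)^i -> [-0.68, 0.31, -0.14, 0.06, -0.03]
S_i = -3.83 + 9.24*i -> [-3.83, 5.41, 14.65, 23.89, 33.13]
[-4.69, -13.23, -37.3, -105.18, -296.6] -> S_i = -4.69*2.82^i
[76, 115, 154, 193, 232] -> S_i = 76 + 39*i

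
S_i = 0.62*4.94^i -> [0.62, 3.06, 15.13, 74.74, 369.23]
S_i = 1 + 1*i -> [1, 2, 3, 4, 5]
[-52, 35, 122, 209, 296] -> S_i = -52 + 87*i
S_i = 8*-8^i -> [8, -64, 512, -4096, 32768]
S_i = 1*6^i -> [1, 6, 36, 216, 1296]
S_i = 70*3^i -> [70, 210, 630, 1890, 5670]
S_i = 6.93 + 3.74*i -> [6.93, 10.67, 14.41, 18.15, 21.89]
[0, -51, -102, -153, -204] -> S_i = 0 + -51*i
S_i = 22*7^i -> [22, 154, 1078, 7546, 52822]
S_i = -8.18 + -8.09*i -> [-8.18, -16.27, -24.36, -32.45, -40.54]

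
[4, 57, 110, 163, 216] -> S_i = 4 + 53*i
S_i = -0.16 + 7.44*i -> [-0.16, 7.28, 14.72, 22.16, 29.6]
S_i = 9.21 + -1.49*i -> [9.21, 7.72, 6.23, 4.74, 3.25]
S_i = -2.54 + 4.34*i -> [-2.54, 1.8, 6.14, 10.48, 14.82]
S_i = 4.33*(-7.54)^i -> [4.33, -32.65, 246.17, -1856.1, 13995.01]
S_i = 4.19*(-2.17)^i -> [4.19, -9.09, 19.73, -42.81, 92.91]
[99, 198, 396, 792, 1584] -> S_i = 99*2^i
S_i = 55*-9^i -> [55, -495, 4455, -40095, 360855]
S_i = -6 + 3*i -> [-6, -3, 0, 3, 6]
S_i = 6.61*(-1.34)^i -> [6.61, -8.86, 11.87, -15.9, 21.31]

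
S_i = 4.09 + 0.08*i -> [4.09, 4.17, 4.25, 4.33, 4.41]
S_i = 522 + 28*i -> [522, 550, 578, 606, 634]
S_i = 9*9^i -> [9, 81, 729, 6561, 59049]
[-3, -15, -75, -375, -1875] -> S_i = -3*5^i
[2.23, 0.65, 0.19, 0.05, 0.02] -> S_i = 2.23*0.29^i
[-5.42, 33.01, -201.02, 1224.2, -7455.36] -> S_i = -5.42*(-6.09)^i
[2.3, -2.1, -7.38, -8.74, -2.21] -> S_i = Random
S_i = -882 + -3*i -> [-882, -885, -888, -891, -894]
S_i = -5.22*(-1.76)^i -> [-5.22, 9.19, -16.17, 28.46, -50.09]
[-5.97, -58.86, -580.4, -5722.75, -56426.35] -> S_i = -5.97*9.86^i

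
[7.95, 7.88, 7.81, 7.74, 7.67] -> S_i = 7.95 + -0.07*i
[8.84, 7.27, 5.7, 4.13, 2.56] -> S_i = 8.84 + -1.57*i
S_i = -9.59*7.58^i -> [-9.59, -72.69, -551.01, -4176.63, -31658.87]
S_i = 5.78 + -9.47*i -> [5.78, -3.69, -13.16, -22.63, -32.1]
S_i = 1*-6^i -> [1, -6, 36, -216, 1296]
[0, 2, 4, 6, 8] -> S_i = 0 + 2*i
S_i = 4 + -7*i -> [4, -3, -10, -17, -24]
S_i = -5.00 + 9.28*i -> [-5.0, 4.28, 13.56, 22.84, 32.12]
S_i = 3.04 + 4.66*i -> [3.04, 7.7, 12.36, 17.02, 21.68]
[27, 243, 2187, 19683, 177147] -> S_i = 27*9^i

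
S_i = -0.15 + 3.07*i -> [-0.15, 2.92, 5.99, 9.06, 12.13]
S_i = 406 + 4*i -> [406, 410, 414, 418, 422]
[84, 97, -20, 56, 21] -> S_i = Random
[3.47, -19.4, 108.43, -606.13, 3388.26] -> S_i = 3.47*(-5.59)^i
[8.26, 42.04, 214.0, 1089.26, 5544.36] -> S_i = 8.26*5.09^i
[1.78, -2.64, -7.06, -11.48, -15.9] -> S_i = 1.78 + -4.42*i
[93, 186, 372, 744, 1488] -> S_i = 93*2^i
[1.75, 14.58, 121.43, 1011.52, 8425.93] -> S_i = 1.75*8.33^i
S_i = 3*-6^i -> [3, -18, 108, -648, 3888]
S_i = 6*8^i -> [6, 48, 384, 3072, 24576]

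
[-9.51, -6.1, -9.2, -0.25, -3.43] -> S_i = Random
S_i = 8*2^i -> [8, 16, 32, 64, 128]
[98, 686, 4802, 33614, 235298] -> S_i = 98*7^i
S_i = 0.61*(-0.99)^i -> [0.61, -0.6, 0.6, -0.59, 0.59]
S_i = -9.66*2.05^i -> [-9.66, -19.8, -40.6, -83.22, -170.61]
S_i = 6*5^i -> [6, 30, 150, 750, 3750]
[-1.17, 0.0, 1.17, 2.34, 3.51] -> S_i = -1.17 + 1.17*i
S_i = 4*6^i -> [4, 24, 144, 864, 5184]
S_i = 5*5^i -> [5, 25, 125, 625, 3125]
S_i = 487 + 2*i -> [487, 489, 491, 493, 495]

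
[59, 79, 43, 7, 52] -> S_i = Random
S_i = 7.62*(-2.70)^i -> [7.62, -20.57, 55.55, -149.98, 404.96]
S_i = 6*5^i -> [6, 30, 150, 750, 3750]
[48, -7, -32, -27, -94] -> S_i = Random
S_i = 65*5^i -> [65, 325, 1625, 8125, 40625]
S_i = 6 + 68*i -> [6, 74, 142, 210, 278]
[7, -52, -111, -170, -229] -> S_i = 7 + -59*i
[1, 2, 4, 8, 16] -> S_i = 1*2^i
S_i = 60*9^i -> [60, 540, 4860, 43740, 393660]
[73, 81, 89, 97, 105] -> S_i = 73 + 8*i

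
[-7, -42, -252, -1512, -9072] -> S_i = -7*6^i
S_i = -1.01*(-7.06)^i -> [-1.01, 7.13, -50.34, 355.41, -2509.23]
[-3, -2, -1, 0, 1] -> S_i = -3 + 1*i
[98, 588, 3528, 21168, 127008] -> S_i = 98*6^i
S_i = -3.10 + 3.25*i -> [-3.1, 0.15, 3.4, 6.65, 9.9]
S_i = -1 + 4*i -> [-1, 3, 7, 11, 15]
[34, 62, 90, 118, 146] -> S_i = 34 + 28*i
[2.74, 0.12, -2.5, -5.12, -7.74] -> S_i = 2.74 + -2.62*i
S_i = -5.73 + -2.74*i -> [-5.73, -8.47, -11.21, -13.95, -16.69]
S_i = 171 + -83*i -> [171, 88, 5, -78, -161]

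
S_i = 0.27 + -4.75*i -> [0.27, -4.48, -9.23, -13.98, -18.73]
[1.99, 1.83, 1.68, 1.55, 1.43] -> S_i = 1.99*0.92^i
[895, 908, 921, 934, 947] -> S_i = 895 + 13*i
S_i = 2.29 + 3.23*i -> [2.29, 5.52, 8.75, 11.98, 15.21]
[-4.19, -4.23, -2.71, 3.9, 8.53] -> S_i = Random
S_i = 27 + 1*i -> [27, 28, 29, 30, 31]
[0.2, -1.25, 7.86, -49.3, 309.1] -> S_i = 0.20*(-6.27)^i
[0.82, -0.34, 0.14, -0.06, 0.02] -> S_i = 0.82*(-0.41)^i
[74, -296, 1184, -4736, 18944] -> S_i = 74*-4^i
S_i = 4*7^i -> [4, 28, 196, 1372, 9604]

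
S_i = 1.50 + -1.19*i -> [1.5, 0.31, -0.88, -2.07, -3.26]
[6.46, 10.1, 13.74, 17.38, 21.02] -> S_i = 6.46 + 3.64*i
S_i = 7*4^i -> [7, 28, 112, 448, 1792]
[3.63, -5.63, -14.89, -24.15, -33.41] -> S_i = 3.63 + -9.26*i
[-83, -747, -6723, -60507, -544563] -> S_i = -83*9^i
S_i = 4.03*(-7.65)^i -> [4.03, -30.83, 235.85, -1804.22, 13802.28]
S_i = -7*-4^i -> [-7, 28, -112, 448, -1792]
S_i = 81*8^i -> [81, 648, 5184, 41472, 331776]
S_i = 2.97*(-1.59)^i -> [2.97, -4.72, 7.51, -11.94, 18.98]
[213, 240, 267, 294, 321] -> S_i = 213 + 27*i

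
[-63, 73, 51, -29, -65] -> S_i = Random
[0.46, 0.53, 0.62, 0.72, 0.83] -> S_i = 0.46*1.16^i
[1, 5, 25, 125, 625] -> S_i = 1*5^i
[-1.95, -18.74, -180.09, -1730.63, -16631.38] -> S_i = -1.95*9.61^i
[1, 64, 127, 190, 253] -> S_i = 1 + 63*i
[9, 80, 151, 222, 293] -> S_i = 9 + 71*i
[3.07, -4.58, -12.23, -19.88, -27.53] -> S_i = 3.07 + -7.65*i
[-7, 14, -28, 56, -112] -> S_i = -7*-2^i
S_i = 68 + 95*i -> [68, 163, 258, 353, 448]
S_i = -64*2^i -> [-64, -128, -256, -512, -1024]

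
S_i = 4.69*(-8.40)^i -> [4.69, -39.4, 330.93, -2779.78, 23350.17]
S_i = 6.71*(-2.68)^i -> [6.71, -17.98, 48.19, -129.16, 346.15]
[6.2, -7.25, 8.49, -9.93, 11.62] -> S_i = 6.20*(-1.17)^i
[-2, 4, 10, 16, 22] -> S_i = -2 + 6*i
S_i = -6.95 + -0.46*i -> [-6.95, -7.41, -7.87, -8.33, -8.79]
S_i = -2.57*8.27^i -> [-2.57, -21.25, -175.77, -1453.62, -12021.4]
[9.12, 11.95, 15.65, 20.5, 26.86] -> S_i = 9.12*1.31^i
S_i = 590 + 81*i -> [590, 671, 752, 833, 914]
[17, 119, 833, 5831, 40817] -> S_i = 17*7^i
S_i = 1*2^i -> [1, 2, 4, 8, 16]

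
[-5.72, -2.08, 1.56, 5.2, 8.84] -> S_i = -5.72 + 3.64*i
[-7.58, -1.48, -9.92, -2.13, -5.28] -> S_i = Random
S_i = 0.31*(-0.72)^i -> [0.31, -0.22, 0.16, -0.12, 0.08]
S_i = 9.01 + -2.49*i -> [9.01, 6.52, 4.03, 1.54, -0.95]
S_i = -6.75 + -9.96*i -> [-6.75, -16.71, -26.67, -36.63, -46.59]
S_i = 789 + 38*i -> [789, 827, 865, 903, 941]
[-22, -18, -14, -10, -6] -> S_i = -22 + 4*i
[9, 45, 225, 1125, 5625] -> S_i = 9*5^i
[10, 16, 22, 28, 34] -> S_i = 10 + 6*i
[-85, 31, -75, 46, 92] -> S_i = Random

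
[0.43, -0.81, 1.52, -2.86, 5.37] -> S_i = 0.43*(-1.88)^i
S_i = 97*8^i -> [97, 776, 6208, 49664, 397312]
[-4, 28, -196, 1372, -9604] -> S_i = -4*-7^i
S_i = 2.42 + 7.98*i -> [2.42, 10.4, 18.38, 26.36, 34.34]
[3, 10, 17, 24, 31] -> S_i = 3 + 7*i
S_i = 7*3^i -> [7, 21, 63, 189, 567]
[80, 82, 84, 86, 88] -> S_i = 80 + 2*i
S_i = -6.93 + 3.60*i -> [-6.93, -3.33, 0.27, 3.87, 7.47]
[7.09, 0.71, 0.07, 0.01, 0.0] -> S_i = 7.09*0.10^i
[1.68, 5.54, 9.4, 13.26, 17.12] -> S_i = 1.68 + 3.86*i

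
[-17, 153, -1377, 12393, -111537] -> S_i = -17*-9^i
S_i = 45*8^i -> [45, 360, 2880, 23040, 184320]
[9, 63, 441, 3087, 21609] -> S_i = 9*7^i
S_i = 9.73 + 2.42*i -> [9.73, 12.15, 14.57, 16.99, 19.41]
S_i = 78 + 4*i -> [78, 82, 86, 90, 94]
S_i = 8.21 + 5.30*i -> [8.21, 13.51, 18.81, 24.11, 29.41]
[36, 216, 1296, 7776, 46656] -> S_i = 36*6^i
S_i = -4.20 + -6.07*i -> [-4.2, -10.27, -16.34, -22.41, -28.48]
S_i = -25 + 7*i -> [-25, -18, -11, -4, 3]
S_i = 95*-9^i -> [95, -855, 7695, -69255, 623295]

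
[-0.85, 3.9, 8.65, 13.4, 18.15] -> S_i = -0.85 + 4.75*i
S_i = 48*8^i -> [48, 384, 3072, 24576, 196608]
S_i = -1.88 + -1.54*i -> [-1.88, -3.42, -4.96, -6.5, -8.04]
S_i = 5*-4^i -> [5, -20, 80, -320, 1280]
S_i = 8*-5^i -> [8, -40, 200, -1000, 5000]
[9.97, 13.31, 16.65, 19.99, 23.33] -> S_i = 9.97 + 3.34*i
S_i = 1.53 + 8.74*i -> [1.53, 10.27, 19.01, 27.75, 36.49]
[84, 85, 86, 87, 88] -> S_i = 84 + 1*i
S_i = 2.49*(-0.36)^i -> [2.49, -0.9, 0.32, -0.12, 0.04]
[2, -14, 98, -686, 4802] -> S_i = 2*-7^i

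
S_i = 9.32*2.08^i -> [9.32, 19.39, 40.32, 83.87, 174.45]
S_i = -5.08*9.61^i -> [-5.08, -48.82, -469.15, -4508.52, -43326.86]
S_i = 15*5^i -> [15, 75, 375, 1875, 9375]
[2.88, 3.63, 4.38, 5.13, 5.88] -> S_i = 2.88 + 0.75*i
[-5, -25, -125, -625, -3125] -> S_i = -5*5^i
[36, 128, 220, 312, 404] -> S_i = 36 + 92*i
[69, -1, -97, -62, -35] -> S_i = Random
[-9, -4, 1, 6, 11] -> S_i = -9 + 5*i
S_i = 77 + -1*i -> [77, 76, 75, 74, 73]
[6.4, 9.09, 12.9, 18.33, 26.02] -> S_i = 6.40*1.42^i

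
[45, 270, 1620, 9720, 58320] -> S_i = 45*6^i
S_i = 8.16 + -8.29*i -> [8.16, -0.13, -8.42, -16.71, -25.0]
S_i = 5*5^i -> [5, 25, 125, 625, 3125]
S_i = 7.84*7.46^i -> [7.84, 58.49, 436.31, 3254.86, 24281.27]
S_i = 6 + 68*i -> [6, 74, 142, 210, 278]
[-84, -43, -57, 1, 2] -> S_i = Random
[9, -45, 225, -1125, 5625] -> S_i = 9*-5^i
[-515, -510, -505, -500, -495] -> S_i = -515 + 5*i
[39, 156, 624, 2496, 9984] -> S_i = 39*4^i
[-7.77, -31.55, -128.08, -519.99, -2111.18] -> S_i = -7.77*4.06^i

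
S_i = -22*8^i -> [-22, -176, -1408, -11264, -90112]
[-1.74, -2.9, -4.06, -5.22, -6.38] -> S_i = -1.74 + -1.16*i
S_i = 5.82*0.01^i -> [5.82, 0.06, 0.0, 0.0, 0.0]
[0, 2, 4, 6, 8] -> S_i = 0 + 2*i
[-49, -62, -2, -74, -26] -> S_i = Random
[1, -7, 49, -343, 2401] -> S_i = 1*-7^i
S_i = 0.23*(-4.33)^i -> [0.23, -1.0, 4.31, -18.67, 80.85]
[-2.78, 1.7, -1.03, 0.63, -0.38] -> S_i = -2.78*(-0.61)^i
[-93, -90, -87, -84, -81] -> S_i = -93 + 3*i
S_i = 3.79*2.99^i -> [3.79, 11.33, 33.88, 101.31, 302.92]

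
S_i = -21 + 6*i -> [-21, -15, -9, -3, 3]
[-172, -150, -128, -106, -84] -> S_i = -172 + 22*i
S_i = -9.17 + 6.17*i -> [-9.17, -3.0, 3.17, 9.34, 15.51]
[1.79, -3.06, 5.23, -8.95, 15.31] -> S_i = 1.79*(-1.71)^i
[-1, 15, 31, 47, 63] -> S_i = -1 + 16*i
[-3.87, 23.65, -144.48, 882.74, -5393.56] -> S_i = -3.87*(-6.11)^i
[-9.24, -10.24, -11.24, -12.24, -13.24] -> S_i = -9.24 + -1.00*i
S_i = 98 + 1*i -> [98, 99, 100, 101, 102]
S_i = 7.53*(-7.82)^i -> [7.53, -58.88, 460.48, -3600.93, 28159.31]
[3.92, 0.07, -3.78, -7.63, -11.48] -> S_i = 3.92 + -3.85*i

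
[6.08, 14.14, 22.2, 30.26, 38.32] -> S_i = 6.08 + 8.06*i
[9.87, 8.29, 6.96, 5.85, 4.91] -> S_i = 9.87*0.84^i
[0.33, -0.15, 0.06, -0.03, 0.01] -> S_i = 0.33*(-0.44)^i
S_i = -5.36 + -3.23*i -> [-5.36, -8.59, -11.82, -15.05, -18.28]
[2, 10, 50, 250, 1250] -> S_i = 2*5^i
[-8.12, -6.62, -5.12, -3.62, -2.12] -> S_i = -8.12 + 1.50*i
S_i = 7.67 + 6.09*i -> [7.67, 13.76, 19.85, 25.94, 32.03]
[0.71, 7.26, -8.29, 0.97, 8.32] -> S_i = Random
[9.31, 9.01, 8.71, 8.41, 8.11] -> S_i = 9.31 + -0.30*i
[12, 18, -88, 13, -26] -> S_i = Random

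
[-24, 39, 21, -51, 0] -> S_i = Random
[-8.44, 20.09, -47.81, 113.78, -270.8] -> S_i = -8.44*(-2.38)^i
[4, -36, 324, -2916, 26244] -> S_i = 4*-9^i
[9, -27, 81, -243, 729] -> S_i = 9*-3^i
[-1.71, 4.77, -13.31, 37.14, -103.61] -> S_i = -1.71*(-2.79)^i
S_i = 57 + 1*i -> [57, 58, 59, 60, 61]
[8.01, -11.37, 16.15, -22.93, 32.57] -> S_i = 8.01*(-1.42)^i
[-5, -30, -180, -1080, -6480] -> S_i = -5*6^i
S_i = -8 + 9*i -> [-8, 1, 10, 19, 28]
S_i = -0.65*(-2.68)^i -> [-0.65, 1.74, -4.67, 12.51, -33.53]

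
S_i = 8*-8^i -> [8, -64, 512, -4096, 32768]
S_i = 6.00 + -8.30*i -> [6.0, -2.3, -10.6, -18.9, -27.2]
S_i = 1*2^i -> [1, 2, 4, 8, 16]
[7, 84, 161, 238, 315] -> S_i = 7 + 77*i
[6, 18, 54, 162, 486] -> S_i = 6*3^i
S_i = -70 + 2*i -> [-70, -68, -66, -64, -62]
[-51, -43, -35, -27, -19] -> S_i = -51 + 8*i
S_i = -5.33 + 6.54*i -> [-5.33, 1.21, 7.75, 14.29, 20.83]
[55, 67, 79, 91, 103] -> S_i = 55 + 12*i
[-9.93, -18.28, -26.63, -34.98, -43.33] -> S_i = -9.93 + -8.35*i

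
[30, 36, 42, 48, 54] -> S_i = 30 + 6*i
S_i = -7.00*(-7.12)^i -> [-7.0, 49.84, -354.86, 2526.61, -17989.46]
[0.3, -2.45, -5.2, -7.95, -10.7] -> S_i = 0.30 + -2.75*i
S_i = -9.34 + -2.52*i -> [-9.34, -11.86, -14.38, -16.9, -19.42]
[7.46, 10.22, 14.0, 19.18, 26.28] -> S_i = 7.46*1.37^i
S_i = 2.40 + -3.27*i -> [2.4, -0.87, -4.14, -7.41, -10.68]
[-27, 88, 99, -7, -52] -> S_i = Random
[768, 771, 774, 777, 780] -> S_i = 768 + 3*i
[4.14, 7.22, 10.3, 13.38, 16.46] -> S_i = 4.14 + 3.08*i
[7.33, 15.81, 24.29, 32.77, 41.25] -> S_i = 7.33 + 8.48*i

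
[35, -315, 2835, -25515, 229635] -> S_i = 35*-9^i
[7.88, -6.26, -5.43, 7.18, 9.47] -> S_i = Random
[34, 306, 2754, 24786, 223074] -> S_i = 34*9^i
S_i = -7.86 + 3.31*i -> [-7.86, -4.55, -1.24, 2.07, 5.38]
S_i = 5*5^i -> [5, 25, 125, 625, 3125]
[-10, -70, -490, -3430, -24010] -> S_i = -10*7^i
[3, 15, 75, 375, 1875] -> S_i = 3*5^i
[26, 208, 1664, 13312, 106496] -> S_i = 26*8^i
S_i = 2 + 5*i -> [2, 7, 12, 17, 22]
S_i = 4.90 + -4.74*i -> [4.9, 0.16, -4.58, -9.32, -14.06]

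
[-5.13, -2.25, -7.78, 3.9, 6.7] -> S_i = Random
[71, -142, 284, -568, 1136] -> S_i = 71*-2^i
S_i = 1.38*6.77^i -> [1.38, 9.34, 63.25, 428.2, 2898.9]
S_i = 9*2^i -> [9, 18, 36, 72, 144]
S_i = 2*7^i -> [2, 14, 98, 686, 4802]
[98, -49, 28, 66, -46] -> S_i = Random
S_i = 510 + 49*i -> [510, 559, 608, 657, 706]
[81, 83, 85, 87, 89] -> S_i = 81 + 2*i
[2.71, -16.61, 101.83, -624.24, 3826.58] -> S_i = 2.71*(-6.13)^i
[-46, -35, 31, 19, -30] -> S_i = Random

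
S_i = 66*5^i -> [66, 330, 1650, 8250, 41250]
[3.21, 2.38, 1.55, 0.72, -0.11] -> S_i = 3.21 + -0.83*i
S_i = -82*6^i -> [-82, -492, -2952, -17712, -106272]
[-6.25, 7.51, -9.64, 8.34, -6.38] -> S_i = Random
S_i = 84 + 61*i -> [84, 145, 206, 267, 328]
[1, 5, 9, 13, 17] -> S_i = 1 + 4*i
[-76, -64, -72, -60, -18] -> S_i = Random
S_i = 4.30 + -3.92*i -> [4.3, 0.38, -3.54, -7.46, -11.38]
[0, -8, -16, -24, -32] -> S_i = 0 + -8*i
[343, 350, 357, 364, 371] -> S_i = 343 + 7*i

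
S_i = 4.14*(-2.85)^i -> [4.14, -11.8, 33.63, -95.84, 273.14]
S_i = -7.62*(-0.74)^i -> [-7.62, 5.64, -4.17, 3.09, -2.28]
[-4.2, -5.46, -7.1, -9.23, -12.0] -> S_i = -4.20*1.30^i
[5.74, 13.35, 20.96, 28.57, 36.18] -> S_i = 5.74 + 7.61*i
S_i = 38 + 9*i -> [38, 47, 56, 65, 74]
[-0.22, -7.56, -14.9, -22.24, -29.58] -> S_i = -0.22 + -7.34*i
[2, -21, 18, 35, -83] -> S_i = Random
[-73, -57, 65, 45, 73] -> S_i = Random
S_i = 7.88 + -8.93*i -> [7.88, -1.05, -9.98, -18.91, -27.84]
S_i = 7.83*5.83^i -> [7.83, 45.65, 266.13, 1551.56, 9045.57]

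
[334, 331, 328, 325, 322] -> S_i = 334 + -3*i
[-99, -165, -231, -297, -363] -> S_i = -99 + -66*i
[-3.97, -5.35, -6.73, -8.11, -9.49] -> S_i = -3.97 + -1.38*i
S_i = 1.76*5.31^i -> [1.76, 9.35, 49.63, 263.51, 1399.24]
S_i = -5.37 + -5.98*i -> [-5.37, -11.35, -17.33, -23.31, -29.29]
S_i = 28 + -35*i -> [28, -7, -42, -77, -112]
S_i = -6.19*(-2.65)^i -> [-6.19, 16.4, -43.47, 115.19, -305.26]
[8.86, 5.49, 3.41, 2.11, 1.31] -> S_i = 8.86*0.62^i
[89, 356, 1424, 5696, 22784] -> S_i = 89*4^i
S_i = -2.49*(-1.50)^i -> [-2.49, 3.74, -5.6, 8.4, -12.61]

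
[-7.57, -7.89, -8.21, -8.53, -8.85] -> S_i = -7.57 + -0.32*i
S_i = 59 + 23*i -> [59, 82, 105, 128, 151]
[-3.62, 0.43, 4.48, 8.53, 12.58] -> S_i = -3.62 + 4.05*i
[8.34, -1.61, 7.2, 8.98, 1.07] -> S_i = Random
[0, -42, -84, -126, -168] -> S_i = 0 + -42*i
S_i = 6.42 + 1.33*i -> [6.42, 7.75, 9.08, 10.41, 11.74]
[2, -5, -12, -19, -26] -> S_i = 2 + -7*i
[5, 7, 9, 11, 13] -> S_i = 5 + 2*i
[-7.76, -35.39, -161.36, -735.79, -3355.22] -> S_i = -7.76*4.56^i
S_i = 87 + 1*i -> [87, 88, 89, 90, 91]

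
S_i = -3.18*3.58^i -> [-3.18, -11.38, -40.76, -145.91, -522.35]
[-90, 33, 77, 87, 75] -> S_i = Random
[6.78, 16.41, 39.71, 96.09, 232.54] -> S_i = 6.78*2.42^i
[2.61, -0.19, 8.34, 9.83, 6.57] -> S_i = Random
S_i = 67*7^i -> [67, 469, 3283, 22981, 160867]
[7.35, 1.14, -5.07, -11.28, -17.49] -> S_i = 7.35 + -6.21*i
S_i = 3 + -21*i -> [3, -18, -39, -60, -81]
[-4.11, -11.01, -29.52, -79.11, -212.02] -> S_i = -4.11*2.68^i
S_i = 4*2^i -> [4, 8, 16, 32, 64]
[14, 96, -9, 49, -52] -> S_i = Random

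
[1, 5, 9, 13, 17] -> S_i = 1 + 4*i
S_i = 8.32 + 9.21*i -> [8.32, 17.53, 26.74, 35.95, 45.16]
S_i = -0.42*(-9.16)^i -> [-0.42, 3.85, -35.24, 322.8, -2956.86]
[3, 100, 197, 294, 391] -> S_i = 3 + 97*i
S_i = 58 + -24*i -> [58, 34, 10, -14, -38]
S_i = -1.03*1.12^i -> [-1.03, -1.15, -1.29, -1.45, -1.62]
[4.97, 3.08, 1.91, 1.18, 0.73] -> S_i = 4.97*0.62^i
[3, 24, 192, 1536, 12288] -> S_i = 3*8^i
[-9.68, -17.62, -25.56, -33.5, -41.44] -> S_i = -9.68 + -7.94*i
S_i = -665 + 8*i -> [-665, -657, -649, -641, -633]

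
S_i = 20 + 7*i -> [20, 27, 34, 41, 48]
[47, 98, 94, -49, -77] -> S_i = Random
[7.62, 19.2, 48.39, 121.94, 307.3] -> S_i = 7.62*2.52^i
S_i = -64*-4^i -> [-64, 256, -1024, 4096, -16384]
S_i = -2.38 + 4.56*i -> [-2.38, 2.18, 6.74, 11.3, 15.86]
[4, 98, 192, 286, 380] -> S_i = 4 + 94*i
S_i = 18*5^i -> [18, 90, 450, 2250, 11250]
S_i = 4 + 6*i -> [4, 10, 16, 22, 28]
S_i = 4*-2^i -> [4, -8, 16, -32, 64]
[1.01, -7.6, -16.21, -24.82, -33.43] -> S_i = 1.01 + -8.61*i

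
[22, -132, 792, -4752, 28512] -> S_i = 22*-6^i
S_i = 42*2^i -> [42, 84, 168, 336, 672]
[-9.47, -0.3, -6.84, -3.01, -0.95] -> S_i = Random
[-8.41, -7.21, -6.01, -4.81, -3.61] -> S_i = -8.41 + 1.20*i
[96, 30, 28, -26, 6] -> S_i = Random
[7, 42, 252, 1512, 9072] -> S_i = 7*6^i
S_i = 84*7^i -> [84, 588, 4116, 28812, 201684]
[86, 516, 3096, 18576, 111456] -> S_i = 86*6^i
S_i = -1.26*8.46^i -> [-1.26, -10.66, -90.18, -762.92, -6454.34]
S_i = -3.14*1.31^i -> [-3.14, -4.11, -5.39, -7.06, -9.25]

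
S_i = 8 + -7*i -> [8, 1, -6, -13, -20]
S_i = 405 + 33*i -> [405, 438, 471, 504, 537]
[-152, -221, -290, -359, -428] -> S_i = -152 + -69*i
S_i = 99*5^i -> [99, 495, 2475, 12375, 61875]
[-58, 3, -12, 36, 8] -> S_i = Random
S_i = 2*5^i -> [2, 10, 50, 250, 1250]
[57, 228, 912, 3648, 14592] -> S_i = 57*4^i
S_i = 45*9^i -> [45, 405, 3645, 32805, 295245]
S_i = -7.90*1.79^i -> [-7.9, -14.14, -25.31, -45.31, -81.1]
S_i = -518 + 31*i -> [-518, -487, -456, -425, -394]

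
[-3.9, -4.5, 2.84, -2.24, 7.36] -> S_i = Random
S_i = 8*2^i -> [8, 16, 32, 64, 128]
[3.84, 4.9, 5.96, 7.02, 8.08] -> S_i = 3.84 + 1.06*i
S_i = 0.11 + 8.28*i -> [0.11, 8.39, 16.67, 24.95, 33.23]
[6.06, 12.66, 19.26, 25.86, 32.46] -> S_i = 6.06 + 6.60*i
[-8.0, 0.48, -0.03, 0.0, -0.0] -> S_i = -8.00*(-0.06)^i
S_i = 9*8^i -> [9, 72, 576, 4608, 36864]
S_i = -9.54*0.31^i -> [-9.54, -2.96, -0.92, -0.28, -0.09]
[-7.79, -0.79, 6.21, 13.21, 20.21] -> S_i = -7.79 + 7.00*i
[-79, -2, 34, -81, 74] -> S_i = Random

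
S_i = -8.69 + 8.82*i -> [-8.69, 0.13, 8.95, 17.77, 26.59]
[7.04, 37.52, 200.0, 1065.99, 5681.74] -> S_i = 7.04*5.33^i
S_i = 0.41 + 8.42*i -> [0.41, 8.83, 17.25, 25.67, 34.09]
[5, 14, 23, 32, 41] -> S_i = 5 + 9*i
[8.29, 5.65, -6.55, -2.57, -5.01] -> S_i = Random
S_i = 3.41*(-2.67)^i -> [3.41, -9.1, 24.31, -64.91, 173.3]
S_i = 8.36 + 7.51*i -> [8.36, 15.87, 23.38, 30.89, 38.4]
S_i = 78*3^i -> [78, 234, 702, 2106, 6318]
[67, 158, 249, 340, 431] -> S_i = 67 + 91*i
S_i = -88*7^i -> [-88, -616, -4312, -30184, -211288]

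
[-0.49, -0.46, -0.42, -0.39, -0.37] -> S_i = -0.49*0.93^i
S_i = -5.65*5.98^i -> [-5.65, -33.79, -202.05, -1208.24, -7225.26]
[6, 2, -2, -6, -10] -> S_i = 6 + -4*i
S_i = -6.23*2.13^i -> [-6.23, -13.27, -28.26, -60.2, -128.23]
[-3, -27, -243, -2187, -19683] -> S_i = -3*9^i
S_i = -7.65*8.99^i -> [-7.65, -68.77, -618.27, -5558.28, -49968.95]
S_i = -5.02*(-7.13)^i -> [-5.02, 35.79, -255.2, 1819.58, -12973.64]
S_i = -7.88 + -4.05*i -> [-7.88, -11.93, -15.98, -20.03, -24.08]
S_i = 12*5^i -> [12, 60, 300, 1500, 7500]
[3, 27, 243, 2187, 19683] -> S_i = 3*9^i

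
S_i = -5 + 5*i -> [-5, 0, 5, 10, 15]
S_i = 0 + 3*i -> [0, 3, 6, 9, 12]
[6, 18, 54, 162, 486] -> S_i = 6*3^i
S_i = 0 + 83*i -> [0, 83, 166, 249, 332]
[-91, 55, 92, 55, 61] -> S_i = Random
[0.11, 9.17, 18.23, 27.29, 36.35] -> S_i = 0.11 + 9.06*i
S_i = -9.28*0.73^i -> [-9.28, -6.77, -4.95, -3.61, -2.64]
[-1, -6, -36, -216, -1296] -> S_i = -1*6^i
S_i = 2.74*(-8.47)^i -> [2.74, -23.21, 196.57, -1664.95, 14102.11]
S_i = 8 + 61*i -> [8, 69, 130, 191, 252]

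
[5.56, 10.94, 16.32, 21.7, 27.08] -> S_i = 5.56 + 5.38*i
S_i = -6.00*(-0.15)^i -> [-6.0, 0.9, -0.14, 0.02, -0.0]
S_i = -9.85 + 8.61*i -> [-9.85, -1.24, 7.37, 15.98, 24.59]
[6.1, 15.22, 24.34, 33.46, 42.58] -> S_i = 6.10 + 9.12*i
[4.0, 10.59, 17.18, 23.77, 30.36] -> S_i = 4.00 + 6.59*i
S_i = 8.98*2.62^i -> [8.98, 23.53, 61.64, 161.5, 423.14]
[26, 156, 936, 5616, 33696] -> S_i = 26*6^i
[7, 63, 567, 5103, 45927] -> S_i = 7*9^i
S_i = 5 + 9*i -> [5, 14, 23, 32, 41]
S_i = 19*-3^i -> [19, -57, 171, -513, 1539]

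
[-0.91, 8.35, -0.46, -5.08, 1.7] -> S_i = Random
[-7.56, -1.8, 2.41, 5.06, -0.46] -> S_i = Random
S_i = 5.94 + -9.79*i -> [5.94, -3.85, -13.64, -23.43, -33.22]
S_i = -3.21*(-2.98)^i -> [-3.21, 9.57, -28.51, 84.95, -253.15]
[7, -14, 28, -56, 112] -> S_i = 7*-2^i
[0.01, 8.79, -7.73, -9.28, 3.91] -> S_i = Random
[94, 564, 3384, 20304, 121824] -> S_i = 94*6^i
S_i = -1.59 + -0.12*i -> [-1.59, -1.71, -1.83, -1.95, -2.07]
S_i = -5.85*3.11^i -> [-5.85, -18.19, -56.58, -175.97, -547.26]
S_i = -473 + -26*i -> [-473, -499, -525, -551, -577]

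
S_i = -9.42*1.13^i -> [-9.42, -10.64, -12.03, -13.59, -15.36]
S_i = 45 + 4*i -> [45, 49, 53, 57, 61]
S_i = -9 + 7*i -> [-9, -2, 5, 12, 19]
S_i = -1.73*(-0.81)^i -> [-1.73, 1.4, -1.14, 0.92, -0.74]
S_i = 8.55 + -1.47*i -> [8.55, 7.08, 5.61, 4.14, 2.67]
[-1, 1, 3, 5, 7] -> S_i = -1 + 2*i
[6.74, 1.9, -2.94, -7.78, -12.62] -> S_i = 6.74 + -4.84*i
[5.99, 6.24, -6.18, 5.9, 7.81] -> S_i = Random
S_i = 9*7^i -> [9, 63, 441, 3087, 21609]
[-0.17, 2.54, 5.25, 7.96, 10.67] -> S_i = -0.17 + 2.71*i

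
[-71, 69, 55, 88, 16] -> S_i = Random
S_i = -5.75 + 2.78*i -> [-5.75, -2.97, -0.19, 2.59, 5.37]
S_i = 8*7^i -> [8, 56, 392, 2744, 19208]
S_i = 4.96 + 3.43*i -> [4.96, 8.39, 11.82, 15.25, 18.68]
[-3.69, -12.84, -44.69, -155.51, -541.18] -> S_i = -3.69*3.48^i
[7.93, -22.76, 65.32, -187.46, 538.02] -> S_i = 7.93*(-2.87)^i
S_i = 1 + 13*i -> [1, 14, 27, 40, 53]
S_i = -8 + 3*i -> [-8, -5, -2, 1, 4]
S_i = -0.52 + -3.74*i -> [-0.52, -4.26, -8.0, -11.74, -15.48]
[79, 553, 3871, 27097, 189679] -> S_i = 79*7^i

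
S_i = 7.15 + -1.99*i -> [7.15, 5.16, 3.17, 1.18, -0.81]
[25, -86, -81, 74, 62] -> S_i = Random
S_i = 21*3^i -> [21, 63, 189, 567, 1701]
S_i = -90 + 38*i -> [-90, -52, -14, 24, 62]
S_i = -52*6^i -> [-52, -312, -1872, -11232, -67392]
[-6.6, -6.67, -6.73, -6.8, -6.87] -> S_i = -6.60*1.01^i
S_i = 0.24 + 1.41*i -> [0.24, 1.65, 3.06, 4.47, 5.88]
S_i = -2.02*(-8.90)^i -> [-2.02, 17.98, -160.0, 1424.04, -12673.93]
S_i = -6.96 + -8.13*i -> [-6.96, -15.09, -23.22, -31.35, -39.48]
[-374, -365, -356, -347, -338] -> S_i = -374 + 9*i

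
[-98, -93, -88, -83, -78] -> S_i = -98 + 5*i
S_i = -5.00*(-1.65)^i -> [-5.0, 8.25, -13.61, 22.46, -37.06]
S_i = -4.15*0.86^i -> [-4.15, -3.57, -3.07, -2.64, -2.27]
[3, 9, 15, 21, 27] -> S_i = 3 + 6*i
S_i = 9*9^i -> [9, 81, 729, 6561, 59049]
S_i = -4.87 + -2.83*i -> [-4.87, -7.7, -10.53, -13.36, -16.19]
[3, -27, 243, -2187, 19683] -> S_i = 3*-9^i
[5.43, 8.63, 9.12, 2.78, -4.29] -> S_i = Random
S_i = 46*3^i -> [46, 138, 414, 1242, 3726]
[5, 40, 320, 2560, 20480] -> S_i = 5*8^i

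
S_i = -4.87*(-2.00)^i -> [-4.87, 9.74, -19.48, 38.96, -77.92]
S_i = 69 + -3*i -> [69, 66, 63, 60, 57]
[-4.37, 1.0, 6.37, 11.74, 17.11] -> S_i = -4.37 + 5.37*i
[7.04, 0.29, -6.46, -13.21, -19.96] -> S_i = 7.04 + -6.75*i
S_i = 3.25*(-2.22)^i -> [3.25, -7.22, 16.02, -35.56, 78.94]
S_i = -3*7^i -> [-3, -21, -147, -1029, -7203]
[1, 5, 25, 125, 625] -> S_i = 1*5^i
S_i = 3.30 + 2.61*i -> [3.3, 5.91, 8.52, 11.13, 13.74]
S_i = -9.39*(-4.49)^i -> [-9.39, 42.16, -189.3, 849.97, -3816.37]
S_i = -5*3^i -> [-5, -15, -45, -135, -405]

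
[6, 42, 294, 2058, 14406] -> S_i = 6*7^i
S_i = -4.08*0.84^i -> [-4.08, -3.43, -2.88, -2.42, -2.03]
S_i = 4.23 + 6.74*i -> [4.23, 10.97, 17.71, 24.45, 31.19]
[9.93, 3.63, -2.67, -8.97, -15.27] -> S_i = 9.93 + -6.30*i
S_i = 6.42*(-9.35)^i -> [6.42, -60.03, 561.25, -5247.71, 49066.09]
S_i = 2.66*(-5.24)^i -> [2.66, -13.94, 73.04, -382.72, 2005.43]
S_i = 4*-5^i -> [4, -20, 100, -500, 2500]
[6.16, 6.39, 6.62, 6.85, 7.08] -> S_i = 6.16 + 0.23*i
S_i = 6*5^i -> [6, 30, 150, 750, 3750]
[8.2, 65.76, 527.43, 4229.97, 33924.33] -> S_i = 8.20*8.02^i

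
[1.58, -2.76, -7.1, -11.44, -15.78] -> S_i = 1.58 + -4.34*i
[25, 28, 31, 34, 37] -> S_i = 25 + 3*i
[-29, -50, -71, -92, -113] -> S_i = -29 + -21*i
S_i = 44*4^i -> [44, 176, 704, 2816, 11264]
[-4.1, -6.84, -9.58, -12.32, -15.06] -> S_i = -4.10 + -2.74*i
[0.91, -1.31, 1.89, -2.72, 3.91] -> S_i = 0.91*(-1.44)^i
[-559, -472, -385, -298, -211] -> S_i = -559 + 87*i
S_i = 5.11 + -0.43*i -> [5.11, 4.68, 4.25, 3.82, 3.39]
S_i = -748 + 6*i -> [-748, -742, -736, -730, -724]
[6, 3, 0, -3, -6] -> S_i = 6 + -3*i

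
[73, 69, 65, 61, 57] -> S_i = 73 + -4*i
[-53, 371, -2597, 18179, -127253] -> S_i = -53*-7^i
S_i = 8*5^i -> [8, 40, 200, 1000, 5000]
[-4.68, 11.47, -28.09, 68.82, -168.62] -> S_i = -4.68*(-2.45)^i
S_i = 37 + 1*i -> [37, 38, 39, 40, 41]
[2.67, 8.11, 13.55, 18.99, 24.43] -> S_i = 2.67 + 5.44*i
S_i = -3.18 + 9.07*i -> [-3.18, 5.89, 14.96, 24.03, 33.1]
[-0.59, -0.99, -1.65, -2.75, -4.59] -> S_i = -0.59*1.67^i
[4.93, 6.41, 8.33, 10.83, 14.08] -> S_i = 4.93*1.30^i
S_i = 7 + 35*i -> [7, 42, 77, 112, 147]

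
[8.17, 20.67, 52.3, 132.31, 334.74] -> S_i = 8.17*2.53^i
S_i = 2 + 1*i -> [2, 3, 4, 5, 6]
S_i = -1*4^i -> [-1, -4, -16, -64, -256]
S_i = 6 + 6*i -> [6, 12, 18, 24, 30]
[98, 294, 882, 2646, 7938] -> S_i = 98*3^i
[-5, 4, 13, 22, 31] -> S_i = -5 + 9*i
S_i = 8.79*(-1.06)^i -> [8.79, -9.32, 9.88, -10.47, 11.1]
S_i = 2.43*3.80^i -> [2.43, 9.23, 35.09, 133.34, 506.69]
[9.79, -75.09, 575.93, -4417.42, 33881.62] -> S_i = 9.79*(-7.67)^i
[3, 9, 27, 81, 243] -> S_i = 3*3^i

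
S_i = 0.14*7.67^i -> [0.14, 1.07, 8.24, 63.17, 484.52]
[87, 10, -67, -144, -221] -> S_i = 87 + -77*i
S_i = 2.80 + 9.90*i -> [2.8, 12.7, 22.6, 32.5, 42.4]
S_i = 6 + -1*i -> [6, 5, 4, 3, 2]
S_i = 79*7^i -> [79, 553, 3871, 27097, 189679]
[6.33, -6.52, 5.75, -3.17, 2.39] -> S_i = Random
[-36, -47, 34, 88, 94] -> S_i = Random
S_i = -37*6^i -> [-37, -222, -1332, -7992, -47952]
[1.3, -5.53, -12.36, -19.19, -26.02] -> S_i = 1.30 + -6.83*i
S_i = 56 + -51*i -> [56, 5, -46, -97, -148]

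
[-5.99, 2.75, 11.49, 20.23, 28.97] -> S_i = -5.99 + 8.74*i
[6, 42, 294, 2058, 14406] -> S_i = 6*7^i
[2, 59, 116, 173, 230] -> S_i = 2 + 57*i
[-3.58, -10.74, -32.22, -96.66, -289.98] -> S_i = -3.58*3.00^i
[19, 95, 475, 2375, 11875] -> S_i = 19*5^i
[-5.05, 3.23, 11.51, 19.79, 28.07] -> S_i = -5.05 + 8.28*i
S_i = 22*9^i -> [22, 198, 1782, 16038, 144342]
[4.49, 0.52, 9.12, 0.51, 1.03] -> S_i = Random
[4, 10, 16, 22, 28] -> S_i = 4 + 6*i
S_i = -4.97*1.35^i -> [-4.97, -6.71, -9.06, -12.23, -16.51]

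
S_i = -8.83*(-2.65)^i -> [-8.83, 23.4, -62.01, 164.32, -435.46]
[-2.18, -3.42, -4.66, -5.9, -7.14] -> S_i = -2.18 + -1.24*i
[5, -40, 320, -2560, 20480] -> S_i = 5*-8^i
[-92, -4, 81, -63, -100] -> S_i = Random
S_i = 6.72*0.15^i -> [6.72, 1.01, 0.15, 0.02, 0.0]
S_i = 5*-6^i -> [5, -30, 180, -1080, 6480]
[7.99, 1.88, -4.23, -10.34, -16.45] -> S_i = 7.99 + -6.11*i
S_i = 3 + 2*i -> [3, 5, 7, 9, 11]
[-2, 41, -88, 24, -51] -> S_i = Random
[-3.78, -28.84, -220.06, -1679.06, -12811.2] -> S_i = -3.78*7.63^i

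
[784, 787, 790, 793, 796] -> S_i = 784 + 3*i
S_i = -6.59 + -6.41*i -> [-6.59, -13.0, -19.41, -25.82, -32.23]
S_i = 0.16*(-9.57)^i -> [0.16, -1.53, 14.65, -140.23, 1342.05]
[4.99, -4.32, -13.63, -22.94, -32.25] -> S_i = 4.99 + -9.31*i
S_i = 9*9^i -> [9, 81, 729, 6561, 59049]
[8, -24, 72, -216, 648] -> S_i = 8*-3^i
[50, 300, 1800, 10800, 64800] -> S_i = 50*6^i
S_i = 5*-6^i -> [5, -30, 180, -1080, 6480]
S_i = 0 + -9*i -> [0, -9, -18, -27, -36]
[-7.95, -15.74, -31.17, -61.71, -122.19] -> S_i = -7.95*1.98^i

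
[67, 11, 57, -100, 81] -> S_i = Random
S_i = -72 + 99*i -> [-72, 27, 126, 225, 324]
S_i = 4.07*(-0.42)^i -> [4.07, -1.71, 0.72, -0.3, 0.13]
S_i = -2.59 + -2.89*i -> [-2.59, -5.48, -8.37, -11.26, -14.15]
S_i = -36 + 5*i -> [-36, -31, -26, -21, -16]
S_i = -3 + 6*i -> [-3, 3, 9, 15, 21]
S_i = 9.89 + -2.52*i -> [9.89, 7.37, 4.85, 2.33, -0.19]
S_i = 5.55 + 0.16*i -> [5.55, 5.71, 5.87, 6.03, 6.19]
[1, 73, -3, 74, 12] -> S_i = Random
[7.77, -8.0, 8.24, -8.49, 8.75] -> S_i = 7.77*(-1.03)^i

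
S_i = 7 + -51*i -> [7, -44, -95, -146, -197]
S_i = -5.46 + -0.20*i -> [-5.46, -5.66, -5.86, -6.06, -6.26]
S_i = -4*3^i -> [-4, -12, -36, -108, -324]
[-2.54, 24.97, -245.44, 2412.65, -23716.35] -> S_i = -2.54*(-9.83)^i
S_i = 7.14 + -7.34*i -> [7.14, -0.2, -7.54, -14.88, -22.22]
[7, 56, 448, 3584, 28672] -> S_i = 7*8^i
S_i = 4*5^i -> [4, 20, 100, 500, 2500]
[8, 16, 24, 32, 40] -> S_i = 8 + 8*i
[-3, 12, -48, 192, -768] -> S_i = -3*-4^i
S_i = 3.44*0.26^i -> [3.44, 0.89, 0.23, 0.06, 0.02]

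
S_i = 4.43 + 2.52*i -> [4.43, 6.95, 9.47, 11.99, 14.51]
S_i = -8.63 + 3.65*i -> [-8.63, -4.98, -1.33, 2.32, 5.97]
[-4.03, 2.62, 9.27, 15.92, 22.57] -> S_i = -4.03 + 6.65*i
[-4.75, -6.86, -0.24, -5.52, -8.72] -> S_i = Random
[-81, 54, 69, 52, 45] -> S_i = Random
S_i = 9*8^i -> [9, 72, 576, 4608, 36864]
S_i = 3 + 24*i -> [3, 27, 51, 75, 99]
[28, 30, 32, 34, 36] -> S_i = 28 + 2*i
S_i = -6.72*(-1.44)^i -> [-6.72, 9.68, -13.93, 20.07, -28.89]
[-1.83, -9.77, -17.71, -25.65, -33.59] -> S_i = -1.83 + -7.94*i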